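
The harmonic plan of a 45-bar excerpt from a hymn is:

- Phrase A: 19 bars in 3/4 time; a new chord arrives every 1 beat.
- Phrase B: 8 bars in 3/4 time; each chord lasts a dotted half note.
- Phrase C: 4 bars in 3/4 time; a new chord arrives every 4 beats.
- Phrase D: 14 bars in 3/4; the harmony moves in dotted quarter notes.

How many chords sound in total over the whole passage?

A: 19 bars × 3 beats = 57 beats; 1 beat/chord → 57 chords.
B: 8 bars × 3 beats = 24 beats; 3 beats/chord → 8 chords.
C: 4 bars × 3 beats = 12 beats; 4 beats/chord → 3 chords.
D: 14 bars × 3 beats = 42 beats; 1.5 beats/chord → 28 chords.
Total: 57 + 8 + 3 + 28 = 96.

96 chords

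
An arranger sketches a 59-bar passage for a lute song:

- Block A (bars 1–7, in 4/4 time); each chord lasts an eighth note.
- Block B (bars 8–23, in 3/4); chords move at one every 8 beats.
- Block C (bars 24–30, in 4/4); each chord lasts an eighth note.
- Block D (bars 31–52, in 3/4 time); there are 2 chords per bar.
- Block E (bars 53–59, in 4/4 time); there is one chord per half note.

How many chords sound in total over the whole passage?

176 chords

A has 28 beats and chords last 0.5 each, so 56 chords.
B has 48 beats and chords last 8 each, so 6 chords.
C has 28 beats and chords last 0.5 each, so 56 chords.
D has 66 beats and chords last 1.5 each, so 44 chords.
E has 28 beats and chords last 2 each, so 14 chords.
Total: 56 + 6 + 56 + 44 + 14 = 176.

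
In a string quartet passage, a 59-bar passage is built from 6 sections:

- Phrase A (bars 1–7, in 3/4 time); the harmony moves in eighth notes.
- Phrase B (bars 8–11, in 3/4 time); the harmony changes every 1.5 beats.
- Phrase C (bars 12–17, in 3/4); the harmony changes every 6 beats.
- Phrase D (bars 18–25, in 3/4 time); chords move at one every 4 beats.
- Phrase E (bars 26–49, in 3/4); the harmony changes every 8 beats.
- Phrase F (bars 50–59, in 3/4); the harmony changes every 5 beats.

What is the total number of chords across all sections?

A: 7 bars × 3 beats = 21 beats; 0.5 beats/chord → 42 chords.
B: 4 bars × 3 beats = 12 beats; 1.5 beats/chord → 8 chords.
C: 6 bars × 3 beats = 18 beats; 6 beats/chord → 3 chords.
D: 8 bars × 3 beats = 24 beats; 4 beats/chord → 6 chords.
E: 24 bars × 3 beats = 72 beats; 8 beats/chord → 9 chords.
F: 10 bars × 3 beats = 30 beats; 5 beats/chord → 6 chords.
Total: 42 + 8 + 3 + 6 + 9 + 6 = 74.

74 chords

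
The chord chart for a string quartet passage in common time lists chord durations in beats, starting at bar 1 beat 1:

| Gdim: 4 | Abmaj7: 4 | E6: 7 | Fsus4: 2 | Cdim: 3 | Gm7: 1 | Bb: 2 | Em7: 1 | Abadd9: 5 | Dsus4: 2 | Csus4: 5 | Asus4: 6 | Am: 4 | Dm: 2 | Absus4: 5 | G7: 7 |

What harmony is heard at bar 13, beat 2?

Absus4

Beat 2 of bar 13 is beat (13−1)×4 + 2 = 50 overall.
Running totals: Gdim ends at 4, Abmaj7 ends at 8, E6 ends at 15, Fsus4 ends at 17, Cdim ends at 20, Gm7 ends at 21, Bb ends at 23, Em7 ends at 24, Abadd9 ends at 29, Dsus4 ends at 31, Csus4 ends at 36, Asus4 ends at 42, Am ends at 46, Dm ends at 48, Absus4 ends at 53.
Beat 50 falls within Absus4.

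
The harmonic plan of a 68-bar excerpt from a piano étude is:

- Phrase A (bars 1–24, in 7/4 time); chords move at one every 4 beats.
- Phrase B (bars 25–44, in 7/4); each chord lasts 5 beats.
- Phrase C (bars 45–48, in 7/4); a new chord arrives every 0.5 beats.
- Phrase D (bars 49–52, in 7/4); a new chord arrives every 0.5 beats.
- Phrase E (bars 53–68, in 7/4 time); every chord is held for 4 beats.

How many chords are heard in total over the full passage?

210 chords

A: 24·7 = 168 beats, 168/4 = 42 chords.
B: 20·7 = 140 beats, 140/5 = 28 chords.
C: 4·7 = 28 beats, 28/0.5 = 56 chords.
D: 4·7 = 28 beats, 28/0.5 = 56 chords.
E: 16·7 = 112 beats, 112/4 = 28 chords.
Total: 42 + 28 + 56 + 56 + 28 = 210.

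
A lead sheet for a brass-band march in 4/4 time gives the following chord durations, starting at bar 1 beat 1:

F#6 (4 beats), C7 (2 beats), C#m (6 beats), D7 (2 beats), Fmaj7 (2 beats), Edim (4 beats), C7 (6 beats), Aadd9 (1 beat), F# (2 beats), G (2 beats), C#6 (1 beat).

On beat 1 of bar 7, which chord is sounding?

C7

Beat 1 of bar 7 is beat (7−1)×4 + 1 = 25 overall.
Running totals: F#6 ends at 4, C7 ends at 6, C#m ends at 12, D7 ends at 14, Fmaj7 ends at 16, Edim ends at 20, C7 ends at 26.
Beat 25 falls within C7.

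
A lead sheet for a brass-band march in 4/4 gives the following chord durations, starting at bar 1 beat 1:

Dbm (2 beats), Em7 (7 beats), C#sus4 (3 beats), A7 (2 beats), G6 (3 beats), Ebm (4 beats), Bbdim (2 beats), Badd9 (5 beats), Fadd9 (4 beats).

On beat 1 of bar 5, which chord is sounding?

Beat 1 of bar 5 is beat (5−1)×4 + 1 = 17 overall.
Running totals: Dbm ends at 2, Em7 ends at 9, C#sus4 ends at 12, A7 ends at 14, G6 ends at 17.
Beat 17 falls within G6.

G6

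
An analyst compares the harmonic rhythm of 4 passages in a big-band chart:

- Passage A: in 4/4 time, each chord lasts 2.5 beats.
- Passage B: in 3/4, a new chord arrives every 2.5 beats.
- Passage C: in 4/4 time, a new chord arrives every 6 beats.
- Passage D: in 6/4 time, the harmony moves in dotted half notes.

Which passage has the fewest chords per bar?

A: 4 beats/bar ÷ 2.5 beats/chord = 1.6 chords/bar.
B: 3 beats/bar ÷ 2.5 beats/chord = 1.2 chords/bar.
C: 4 beats/bar ÷ 6 beats/chord = 2/3 chords/bar.
D: 6 beats/bar ÷ 3 beats/chord = 2 chords/bar.
Slowest is C at 2/3 chords/bar.

Passage C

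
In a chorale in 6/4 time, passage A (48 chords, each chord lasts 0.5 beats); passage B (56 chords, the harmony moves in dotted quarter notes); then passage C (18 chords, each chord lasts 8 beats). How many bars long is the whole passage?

A: 48 × 0.5 = 24 beats = 4 bars.
B: 56 × 1.5 = 84 beats = 14 bars.
C: 18 × 8 = 144 beats = 24 bars.
Total: 4 + 14 + 24 = 42 bars.

42 bars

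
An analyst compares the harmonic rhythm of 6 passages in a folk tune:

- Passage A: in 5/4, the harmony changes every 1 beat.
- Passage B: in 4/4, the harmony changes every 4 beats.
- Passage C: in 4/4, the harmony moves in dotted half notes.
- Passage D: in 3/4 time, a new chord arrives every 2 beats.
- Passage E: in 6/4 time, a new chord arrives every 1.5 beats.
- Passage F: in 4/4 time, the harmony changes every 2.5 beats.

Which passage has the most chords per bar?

Passage A

A: 5/1 = 5 chords/bar.
B: 4/4 = 1 chord/bar.
C: 4/3 = 4/3 chords/bar.
D: 3/2 = 1.5 chords/bar.
E: 6/1.5 = 4 chords/bar.
F: 4/2.5 = 1.6 chords/bar.
Fastest is A at 5 chords/bar.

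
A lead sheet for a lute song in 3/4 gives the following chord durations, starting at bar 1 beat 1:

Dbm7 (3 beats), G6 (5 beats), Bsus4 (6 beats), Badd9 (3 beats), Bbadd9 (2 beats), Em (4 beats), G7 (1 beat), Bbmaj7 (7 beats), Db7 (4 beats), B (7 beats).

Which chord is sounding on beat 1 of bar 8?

Em

Beat 1 of bar 8 is beat (8−1)×3 + 1 = 22 overall.
Running totals: Dbm7 ends at 3, G6 ends at 8, Bsus4 ends at 14, Badd9 ends at 17, Bbadd9 ends at 19, Em ends at 23.
Beat 22 falls within Em.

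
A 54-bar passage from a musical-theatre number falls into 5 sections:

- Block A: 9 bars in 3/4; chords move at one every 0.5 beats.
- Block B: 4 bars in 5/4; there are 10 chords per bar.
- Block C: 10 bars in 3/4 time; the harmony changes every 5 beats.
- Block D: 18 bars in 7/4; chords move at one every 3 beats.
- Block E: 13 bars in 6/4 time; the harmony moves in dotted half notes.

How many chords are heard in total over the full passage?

168 chords

A: 9 bars × 3 beats = 27 beats; 0.5 beats/chord → 54 chords.
B: 4 bars × 5 beats = 20 beats; 0.5 beats/chord → 40 chords.
C: 10 bars × 3 beats = 30 beats; 5 beats/chord → 6 chords.
D: 18 bars × 7 beats = 126 beats; 3 beats/chord → 42 chords.
E: 13 bars × 6 beats = 78 beats; 3 beats/chord → 26 chords.
Total: 54 + 40 + 6 + 42 + 26 = 168.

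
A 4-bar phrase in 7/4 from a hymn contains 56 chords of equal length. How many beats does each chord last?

0.5 beats

4 bars × 7 beats/bar = 28 beats total.
28 beats ÷ 56 chords = 0.5 beats per chord.
(That is an eighth note.)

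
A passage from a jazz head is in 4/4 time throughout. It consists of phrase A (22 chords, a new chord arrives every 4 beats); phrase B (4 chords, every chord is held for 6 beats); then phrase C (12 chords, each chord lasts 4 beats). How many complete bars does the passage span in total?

A: 22 × 4 = 88 beats = 22 bars.
B: 4 × 6 = 24 beats = 6 bars.
C: 12 × 4 = 48 beats = 12 bars.
Total: 22 + 6 + 12 = 40 bars.

40 bars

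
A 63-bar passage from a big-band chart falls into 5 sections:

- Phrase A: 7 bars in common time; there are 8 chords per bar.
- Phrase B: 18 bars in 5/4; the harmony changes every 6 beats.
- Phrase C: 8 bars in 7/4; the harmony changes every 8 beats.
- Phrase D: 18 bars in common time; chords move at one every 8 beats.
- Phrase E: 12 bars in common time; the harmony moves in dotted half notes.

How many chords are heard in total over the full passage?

103 chords

A: 7 bars × 4 beats = 28 beats; 0.5 beats/chord → 56 chords.
B: 18 bars × 5 beats = 90 beats; 6 beats/chord → 15 chords.
C: 8 bars × 7 beats = 56 beats; 8 beats/chord → 7 chords.
D: 18 bars × 4 beats = 72 beats; 8 beats/chord → 9 chords.
E: 12 bars × 4 beats = 48 beats; 3 beats/chord → 16 chords.
Total: 56 + 15 + 7 + 9 + 16 = 103.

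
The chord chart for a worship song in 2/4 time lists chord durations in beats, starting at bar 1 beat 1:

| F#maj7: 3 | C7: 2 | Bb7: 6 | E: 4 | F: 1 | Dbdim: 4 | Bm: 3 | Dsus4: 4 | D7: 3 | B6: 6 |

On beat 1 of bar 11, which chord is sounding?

Bm

Beat 1 of bar 11 is beat (11−1)×2 + 1 = 21 overall.
Running totals: F#maj7 ends at 3, C7 ends at 5, Bb7 ends at 11, E ends at 15, F ends at 16, Dbdim ends at 20, Bm ends at 23.
Beat 21 falls within Bm.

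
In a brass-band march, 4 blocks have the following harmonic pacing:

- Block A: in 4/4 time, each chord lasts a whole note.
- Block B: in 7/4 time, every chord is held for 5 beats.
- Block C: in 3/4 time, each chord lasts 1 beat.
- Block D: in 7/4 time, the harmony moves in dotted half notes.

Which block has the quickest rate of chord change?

A: 4 beats/bar ÷ 4 beats/chord = 1 chord/bar.
B: 7 beats/bar ÷ 5 beats/chord = 1.4 chords/bar.
C: 3 beats/bar ÷ 1 beat/chord = 3 chords/bar.
D: 7 beats/bar ÷ 3 beats/chord = 7/3 chords/bar.
Fastest is C at 3 chords/bar.

Block C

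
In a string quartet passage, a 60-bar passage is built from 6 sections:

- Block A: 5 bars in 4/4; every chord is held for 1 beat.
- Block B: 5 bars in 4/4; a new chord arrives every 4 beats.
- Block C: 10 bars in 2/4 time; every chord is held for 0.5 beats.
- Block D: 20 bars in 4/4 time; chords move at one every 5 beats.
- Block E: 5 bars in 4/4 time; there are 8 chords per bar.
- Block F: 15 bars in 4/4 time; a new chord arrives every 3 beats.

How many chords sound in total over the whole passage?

141 chords

A: 5 bars × 4 beats = 20 beats; 1 beat/chord → 20 chords.
B: 5 bars × 4 beats = 20 beats; 4 beats/chord → 5 chords.
C: 10 bars × 2 beats = 20 beats; 0.5 beats/chord → 40 chords.
D: 20 bars × 4 beats = 80 beats; 5 beats/chord → 16 chords.
E: 5 bars × 4 beats = 20 beats; 0.5 beats/chord → 40 chords.
F: 15 bars × 4 beats = 60 beats; 3 beats/chord → 20 chords.
Total: 20 + 5 + 40 + 16 + 40 + 20 = 141.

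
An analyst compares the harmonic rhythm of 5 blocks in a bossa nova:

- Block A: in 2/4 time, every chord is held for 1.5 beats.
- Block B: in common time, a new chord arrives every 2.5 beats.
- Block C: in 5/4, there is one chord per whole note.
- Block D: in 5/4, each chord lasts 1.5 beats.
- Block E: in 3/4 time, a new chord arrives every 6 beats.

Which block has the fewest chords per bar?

Block E

A: 2 beats/bar ÷ 1.5 beats/chord = 4/3 chords/bar.
B: 4 beats/bar ÷ 2.5 beats/chord = 1.6 chords/bar.
C: 5 beats/bar ÷ 4 beats/chord = 1.25 chords/bar.
D: 5 beats/bar ÷ 1.5 beats/chord = 10/3 chords/bar.
E: 3 beats/bar ÷ 6 beats/chord = 0.5 chords/bar.
Slowest is E at 0.5 chords/bar.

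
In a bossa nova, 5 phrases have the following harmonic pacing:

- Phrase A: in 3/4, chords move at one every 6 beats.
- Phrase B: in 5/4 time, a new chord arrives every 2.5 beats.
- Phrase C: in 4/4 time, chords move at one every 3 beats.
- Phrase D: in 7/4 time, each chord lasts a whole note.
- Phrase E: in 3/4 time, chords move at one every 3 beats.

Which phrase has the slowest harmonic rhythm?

A: 3 beats/bar ÷ 6 beats/chord = 0.5 chords/bar.
B: 5 beats/bar ÷ 2.5 beats/chord = 2 chords/bar.
C: 4 beats/bar ÷ 3 beats/chord = 4/3 chords/bar.
D: 7 beats/bar ÷ 4 beats/chord = 1.75 chords/bar.
E: 3 beats/bar ÷ 3 beats/chord = 1 chord/bar.
Slowest is A at 0.5 chords/bar.

Phrase A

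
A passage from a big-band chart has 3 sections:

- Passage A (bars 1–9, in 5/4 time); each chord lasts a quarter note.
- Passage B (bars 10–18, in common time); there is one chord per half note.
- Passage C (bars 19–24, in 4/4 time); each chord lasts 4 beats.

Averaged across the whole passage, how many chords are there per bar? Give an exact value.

A: 9 × 5 = 45 beats ÷ 1 = 45 chords.
B: 9 × 4 = 36 beats ÷ 2 = 18 chords.
C: 6 × 4 = 24 beats ÷ 4 = 6 chords.
Overall: 69 chords over 24 bars → 69/24 = 2.875 chords per bar.

2.875 chords per bar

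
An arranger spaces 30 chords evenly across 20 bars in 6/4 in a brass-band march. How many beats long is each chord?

20 bars × 6 beats/bar = 120 beats total.
120 beats ÷ 30 chords = 4 beats per chord.
(That is a whole note.)

4 beats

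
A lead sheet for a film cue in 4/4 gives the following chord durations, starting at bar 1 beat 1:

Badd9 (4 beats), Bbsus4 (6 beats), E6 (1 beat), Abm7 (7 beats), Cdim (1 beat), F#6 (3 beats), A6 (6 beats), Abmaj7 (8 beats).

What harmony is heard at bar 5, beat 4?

Beat 4 of bar 5 is beat (5−1)×4 + 4 = 20 overall.
Running totals: Badd9 ends at 4, Bbsus4 ends at 10, E6 ends at 11, Abm7 ends at 18, Cdim ends at 19, F#6 ends at 22.
Beat 20 falls within F#6.

F#6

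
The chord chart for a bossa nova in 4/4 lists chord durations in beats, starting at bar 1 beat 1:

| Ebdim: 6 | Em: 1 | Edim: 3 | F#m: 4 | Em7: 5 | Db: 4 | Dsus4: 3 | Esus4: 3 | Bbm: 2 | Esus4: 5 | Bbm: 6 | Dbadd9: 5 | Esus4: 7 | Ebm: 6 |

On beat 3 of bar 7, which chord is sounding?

Esus4

Beat 3 of bar 7 is beat (7−1)×4 + 3 = 27 overall.
Running totals: Ebdim ends at 6, Em ends at 7, Edim ends at 10, F#m ends at 14, Em7 ends at 19, Db ends at 23, Dsus4 ends at 26, Esus4 ends at 29.
Beat 27 falls within Esus4.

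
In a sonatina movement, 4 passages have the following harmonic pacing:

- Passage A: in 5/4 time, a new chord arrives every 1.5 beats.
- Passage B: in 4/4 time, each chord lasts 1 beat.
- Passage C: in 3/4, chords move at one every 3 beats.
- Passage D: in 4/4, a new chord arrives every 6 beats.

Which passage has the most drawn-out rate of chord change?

Passage D

A: 5 beats/bar ÷ 1.5 beats/chord = 10/3 chords/bar.
B: 4 beats/bar ÷ 1 beat/chord = 4 chords/bar.
C: 3 beats/bar ÷ 3 beats/chord = 1 chord/bar.
D: 4 beats/bar ÷ 6 beats/chord = 2/3 chords/bar.
Slowest is D at 2/3 chords/bar.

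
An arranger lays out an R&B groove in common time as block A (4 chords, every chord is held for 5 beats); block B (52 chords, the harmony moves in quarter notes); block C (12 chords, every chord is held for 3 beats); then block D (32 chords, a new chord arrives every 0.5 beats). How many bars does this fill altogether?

31 bars

A: 4 × 5 = 20 beats = 5 bars.
B: 52 × 1 = 52 beats = 13 bars.
C: 12 × 3 = 36 beats = 9 bars.
D: 32 × 0.5 = 16 beats = 4 bars.
Total: 5 + 13 + 9 + 4 = 31 bars.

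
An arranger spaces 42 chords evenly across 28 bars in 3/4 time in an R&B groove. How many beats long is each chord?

28 bars × 3 beats/bar = 84 beats total.
84 beats ÷ 42 chords = 2 beats per chord.
(That is a half note.)

2 beats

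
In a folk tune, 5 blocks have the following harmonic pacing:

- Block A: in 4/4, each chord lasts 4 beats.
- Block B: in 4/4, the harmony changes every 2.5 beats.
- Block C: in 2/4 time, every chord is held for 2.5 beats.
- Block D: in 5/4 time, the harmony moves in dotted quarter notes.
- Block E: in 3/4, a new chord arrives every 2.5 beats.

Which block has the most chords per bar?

A: each chord is 4 beats in 4/4, so 1 per bar.
B: each chord is 2.5 beats in 4/4, so 1.6 per bar.
C: each chord is 2.5 beats in 2/4, so 0.8 per bar.
D: each chord is 1.5 beats in 5/4, so 10/3 per bar.
E: each chord is 2.5 beats in 3/4, so 1.2 per bar.
Fastest is D at 10/3 chords/bar.

Block D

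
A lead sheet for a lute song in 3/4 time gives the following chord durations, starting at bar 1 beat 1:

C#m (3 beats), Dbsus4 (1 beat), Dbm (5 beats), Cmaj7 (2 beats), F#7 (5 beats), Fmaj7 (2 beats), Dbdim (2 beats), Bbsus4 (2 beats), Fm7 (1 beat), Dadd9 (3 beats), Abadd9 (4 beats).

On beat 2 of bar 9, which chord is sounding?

Dadd9

Beat 2 of bar 9 is beat (9−1)×3 + 2 = 26 overall.
Running totals: C#m ends at 3, Dbsus4 ends at 4, Dbm ends at 9, Cmaj7 ends at 11, F#7 ends at 16, Fmaj7 ends at 18, Dbdim ends at 20, Bbsus4 ends at 22, Fm7 ends at 23, Dadd9 ends at 26.
Beat 26 falls within Dadd9.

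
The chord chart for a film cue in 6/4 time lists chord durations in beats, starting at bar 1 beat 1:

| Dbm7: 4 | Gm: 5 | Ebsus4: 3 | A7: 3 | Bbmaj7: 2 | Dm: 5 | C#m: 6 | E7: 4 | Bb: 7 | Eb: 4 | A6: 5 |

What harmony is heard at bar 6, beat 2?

E7

Beat 2 of bar 6 is beat (6−1)×6 + 2 = 32 overall.
Running totals: Dbm7 ends at 4, Gm ends at 9, Ebsus4 ends at 12, A7 ends at 15, Bbmaj7 ends at 17, Dm ends at 22, C#m ends at 28, E7 ends at 32.
Beat 32 falls within E7.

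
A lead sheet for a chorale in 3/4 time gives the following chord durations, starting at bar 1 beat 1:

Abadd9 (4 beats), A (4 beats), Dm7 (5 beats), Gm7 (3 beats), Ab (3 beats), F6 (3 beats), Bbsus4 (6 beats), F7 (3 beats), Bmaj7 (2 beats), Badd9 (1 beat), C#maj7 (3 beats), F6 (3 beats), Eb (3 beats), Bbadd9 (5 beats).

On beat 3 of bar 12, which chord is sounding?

Beat 3 of bar 12 is beat (12−1)×3 + 3 = 36 overall.
Running totals: Abadd9 ends at 4, A ends at 8, Dm7 ends at 13, Gm7 ends at 16, Ab ends at 19, F6 ends at 22, Bbsus4 ends at 28, F7 ends at 31, Bmaj7 ends at 33, Badd9 ends at 34, C#maj7 ends at 37.
Beat 36 falls within C#maj7.

C#maj7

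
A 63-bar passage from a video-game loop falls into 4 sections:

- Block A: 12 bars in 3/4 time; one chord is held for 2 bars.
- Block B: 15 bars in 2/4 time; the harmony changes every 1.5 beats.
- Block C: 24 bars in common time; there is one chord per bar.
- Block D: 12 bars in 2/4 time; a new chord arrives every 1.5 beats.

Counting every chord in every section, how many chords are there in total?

A: 12·3 = 36 beats, 36/6 = 6 chords.
B: 15·2 = 30 beats, 30/1.5 = 20 chords.
C: 24·4 = 96 beats, 96/4 = 24 chords.
D: 12·2 = 24 beats, 24/1.5 = 16 chords.
Total: 6 + 20 + 24 + 16 = 66.

66 chords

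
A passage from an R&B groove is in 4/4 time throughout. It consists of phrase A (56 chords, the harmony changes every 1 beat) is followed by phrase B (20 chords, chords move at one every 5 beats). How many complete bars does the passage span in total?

A: 56 × 1 = 56 beats = 14 bars.
B: 20 × 5 = 100 beats = 25 bars.
Total: 14 + 25 = 39 bars.

39 bars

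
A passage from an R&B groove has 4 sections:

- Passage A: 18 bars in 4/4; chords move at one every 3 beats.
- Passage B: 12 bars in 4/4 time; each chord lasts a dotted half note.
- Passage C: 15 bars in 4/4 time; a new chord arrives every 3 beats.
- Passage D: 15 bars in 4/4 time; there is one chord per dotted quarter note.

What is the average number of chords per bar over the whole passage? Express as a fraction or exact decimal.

5/3 chords per bar

A: 18 × 4 = 72 beats ÷ 3 = 24 chords.
B: 12 × 4 = 48 beats ÷ 3 = 16 chords.
C: 15 × 4 = 60 beats ÷ 3 = 20 chords.
D: 15 × 4 = 60 beats ÷ 1.5 = 40 chords.
Overall: 100 chords over 60 bars → 100/60 = 5/3 chords per bar.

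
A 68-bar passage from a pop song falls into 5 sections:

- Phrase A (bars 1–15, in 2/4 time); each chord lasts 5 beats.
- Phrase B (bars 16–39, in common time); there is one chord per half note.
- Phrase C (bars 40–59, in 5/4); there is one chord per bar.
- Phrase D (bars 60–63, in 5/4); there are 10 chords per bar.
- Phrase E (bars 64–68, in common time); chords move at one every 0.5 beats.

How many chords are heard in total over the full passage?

A has 30 beats and chords last 5 each, so 6 chords.
B has 96 beats and chords last 2 each, so 48 chords.
C has 100 beats and chords last 5 each, so 20 chords.
D has 20 beats and chords last 0.5 each, so 40 chords.
E has 20 beats and chords last 0.5 each, so 40 chords.
Total: 6 + 48 + 20 + 40 + 40 = 154.

154 chords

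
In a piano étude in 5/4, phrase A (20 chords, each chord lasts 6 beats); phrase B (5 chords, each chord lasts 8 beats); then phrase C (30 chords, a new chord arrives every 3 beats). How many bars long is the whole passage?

A: 20 × 6 = 120 beats = 24 bars.
B: 5 × 8 = 40 beats = 8 bars.
C: 30 × 3 = 90 beats = 18 bars.
Total: 24 + 8 + 18 = 50 bars.

50 bars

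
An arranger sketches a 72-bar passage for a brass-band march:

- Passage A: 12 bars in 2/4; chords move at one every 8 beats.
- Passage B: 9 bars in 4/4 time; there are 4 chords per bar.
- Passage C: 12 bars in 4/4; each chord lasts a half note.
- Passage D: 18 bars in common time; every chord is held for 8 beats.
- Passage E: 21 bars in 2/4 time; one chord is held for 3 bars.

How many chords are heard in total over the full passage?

79 chords

A: 12·2 = 24 beats, 24/8 = 3 chords.
B: 9·4 = 36 beats, 36/1 = 36 chords.
C: 12·4 = 48 beats, 48/2 = 24 chords.
D: 18·4 = 72 beats, 72/8 = 9 chords.
E: 21·2 = 42 beats, 42/6 = 7 chords.
Total: 3 + 36 + 24 + 9 + 7 = 79.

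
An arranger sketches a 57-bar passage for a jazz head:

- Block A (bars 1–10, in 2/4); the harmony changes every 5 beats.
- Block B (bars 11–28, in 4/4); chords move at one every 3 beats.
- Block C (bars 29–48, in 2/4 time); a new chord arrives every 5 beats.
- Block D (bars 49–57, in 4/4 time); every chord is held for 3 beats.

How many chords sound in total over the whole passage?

48 chords

A: 10·2 = 20 beats, 20/5 = 4 chords.
B: 18·4 = 72 beats, 72/3 = 24 chords.
C: 20·2 = 40 beats, 40/5 = 8 chords.
D: 9·4 = 36 beats, 36/3 = 12 chords.
Total: 4 + 24 + 8 + 12 = 48.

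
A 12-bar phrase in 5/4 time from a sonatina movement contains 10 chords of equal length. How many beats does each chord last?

12 bars × 5 beats/bar = 60 beats total.
60 beats ÷ 10 chords = 6 beats per chord.

6 beats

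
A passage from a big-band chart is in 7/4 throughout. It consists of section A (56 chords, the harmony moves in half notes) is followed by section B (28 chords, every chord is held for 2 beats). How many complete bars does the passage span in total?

A: 56 × 2 = 112 beats = 16 bars.
B: 28 × 2 = 56 beats = 8 bars.
Total: 16 + 8 = 24 bars.

24 bars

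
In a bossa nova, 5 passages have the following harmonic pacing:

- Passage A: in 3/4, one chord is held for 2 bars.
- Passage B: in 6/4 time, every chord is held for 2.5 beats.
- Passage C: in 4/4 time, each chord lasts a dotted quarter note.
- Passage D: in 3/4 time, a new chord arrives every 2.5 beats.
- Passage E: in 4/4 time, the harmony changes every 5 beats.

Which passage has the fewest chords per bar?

Passage A

A: 3/6 = 0.5 chords/bar.
B: 6/2.5 = 2.4 chords/bar.
C: 4/1.5 = 8/3 chords/bar.
D: 3/2.5 = 1.2 chords/bar.
E: 4/5 = 0.8 chords/bar.
Slowest is A at 0.5 chords/bar.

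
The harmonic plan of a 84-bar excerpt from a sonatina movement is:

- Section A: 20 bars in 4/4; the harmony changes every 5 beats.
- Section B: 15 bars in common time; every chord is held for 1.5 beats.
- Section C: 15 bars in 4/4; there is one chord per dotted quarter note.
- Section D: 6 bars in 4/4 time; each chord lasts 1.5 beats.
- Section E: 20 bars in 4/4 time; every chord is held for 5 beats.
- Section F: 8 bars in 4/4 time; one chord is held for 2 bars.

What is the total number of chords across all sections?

132 chords

A: 20·4 = 80 beats, 80/5 = 16 chords.
B: 15·4 = 60 beats, 60/1.5 = 40 chords.
C: 15·4 = 60 beats, 60/1.5 = 40 chords.
D: 6·4 = 24 beats, 24/1.5 = 16 chords.
E: 20·4 = 80 beats, 80/5 = 16 chords.
F: 8·4 = 32 beats, 32/8 = 4 chords.
Total: 16 + 40 + 40 + 16 + 16 + 4 = 132.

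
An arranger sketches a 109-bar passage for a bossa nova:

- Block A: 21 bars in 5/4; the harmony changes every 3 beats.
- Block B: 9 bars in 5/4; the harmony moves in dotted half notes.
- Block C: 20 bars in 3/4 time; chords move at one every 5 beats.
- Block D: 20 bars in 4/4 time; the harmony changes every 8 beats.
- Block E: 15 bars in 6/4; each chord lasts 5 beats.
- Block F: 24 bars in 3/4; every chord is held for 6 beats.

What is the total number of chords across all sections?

A has 105 beats and chords last 3 each, so 35 chords.
B has 45 beats and chords last 3 each, so 15 chords.
C has 60 beats and chords last 5 each, so 12 chords.
D has 80 beats and chords last 8 each, so 10 chords.
E has 90 beats and chords last 5 each, so 18 chords.
F has 72 beats and chords last 6 each, so 12 chords.
Total: 35 + 15 + 12 + 10 + 18 + 12 = 102.

102 chords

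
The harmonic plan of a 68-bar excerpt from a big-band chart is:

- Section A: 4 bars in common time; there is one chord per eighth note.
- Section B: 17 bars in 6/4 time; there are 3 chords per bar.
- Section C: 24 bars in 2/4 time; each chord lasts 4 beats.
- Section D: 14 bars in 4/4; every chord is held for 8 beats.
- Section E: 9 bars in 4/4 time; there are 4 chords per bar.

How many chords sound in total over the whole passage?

138 chords

A: 4 bars × 4 beats = 16 beats; 0.5 beats/chord → 32 chords.
B: 17 bars × 6 beats = 102 beats; 2 beats/chord → 51 chords.
C: 24 bars × 2 beats = 48 beats; 4 beats/chord → 12 chords.
D: 14 bars × 4 beats = 56 beats; 8 beats/chord → 7 chords.
E: 9 bars × 4 beats = 36 beats; 1 beat/chord → 36 chords.
Total: 32 + 51 + 12 + 7 + 36 = 138.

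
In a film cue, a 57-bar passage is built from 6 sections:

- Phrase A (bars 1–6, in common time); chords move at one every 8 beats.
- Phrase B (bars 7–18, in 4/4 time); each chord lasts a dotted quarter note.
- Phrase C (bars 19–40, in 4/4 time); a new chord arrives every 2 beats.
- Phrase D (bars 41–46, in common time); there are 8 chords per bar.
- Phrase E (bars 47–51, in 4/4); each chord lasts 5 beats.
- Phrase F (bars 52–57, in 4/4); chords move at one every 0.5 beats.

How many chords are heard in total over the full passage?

179 chords

A: 6·4 = 24 beats, 24/8 = 3 chords.
B: 12·4 = 48 beats, 48/1.5 = 32 chords.
C: 22·4 = 88 beats, 88/2 = 44 chords.
D: 6·4 = 24 beats, 24/0.5 = 48 chords.
E: 5·4 = 20 beats, 20/5 = 4 chords.
F: 6·4 = 24 beats, 24/0.5 = 48 chords.
Total: 3 + 32 + 44 + 48 + 4 + 48 = 179.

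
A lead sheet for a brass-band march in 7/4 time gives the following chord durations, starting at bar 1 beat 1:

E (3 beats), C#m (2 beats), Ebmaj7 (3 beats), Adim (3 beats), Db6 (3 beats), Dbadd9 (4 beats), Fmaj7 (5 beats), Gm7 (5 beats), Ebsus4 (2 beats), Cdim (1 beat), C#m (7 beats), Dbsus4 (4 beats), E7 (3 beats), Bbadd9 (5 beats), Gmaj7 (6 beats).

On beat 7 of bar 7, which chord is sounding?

Beat 7 of bar 7 is beat (7−1)×7 + 7 = 49 overall.
Running totals: E ends at 3, C#m ends at 5, Ebmaj7 ends at 8, Adim ends at 11, Db6 ends at 14, Dbadd9 ends at 18, Fmaj7 ends at 23, Gm7 ends at 28, Ebsus4 ends at 30, Cdim ends at 31, C#m ends at 38, Dbsus4 ends at 42, E7 ends at 45, Bbadd9 ends at 50.
Beat 49 falls within Bbadd9.

Bbadd9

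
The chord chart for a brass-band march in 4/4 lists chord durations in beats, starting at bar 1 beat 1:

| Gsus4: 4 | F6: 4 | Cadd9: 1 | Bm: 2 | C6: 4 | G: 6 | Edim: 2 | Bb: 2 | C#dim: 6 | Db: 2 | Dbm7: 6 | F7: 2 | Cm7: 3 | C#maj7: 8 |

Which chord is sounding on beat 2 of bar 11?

Beat 2 of bar 11 is beat (11−1)×4 + 2 = 42 overall.
Running totals: Gsus4 ends at 4, F6 ends at 8, Cadd9 ends at 9, Bm ends at 11, C6 ends at 15, G ends at 21, Edim ends at 23, Bb ends at 25, C#dim ends at 31, Db ends at 33, Dbm7 ends at 39, F7 ends at 41, Cm7 ends at 44.
Beat 42 falls within Cm7.

Cm7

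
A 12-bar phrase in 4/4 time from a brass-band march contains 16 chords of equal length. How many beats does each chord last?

3 beats

12 bars × 4 beats/bar = 48 beats total.
48 beats ÷ 16 chords = 3 beats per chord.
(That is a dotted half note.)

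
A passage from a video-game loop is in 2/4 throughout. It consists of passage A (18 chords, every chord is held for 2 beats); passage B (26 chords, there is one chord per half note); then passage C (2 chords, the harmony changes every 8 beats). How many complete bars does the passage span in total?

52 bars

A: 18 × 2 = 36 beats = 18 bars.
B: 26 × 2 = 52 beats = 26 bars.
C: 2 × 8 = 16 beats = 8 bars.
Total: 18 + 26 + 8 = 52 bars.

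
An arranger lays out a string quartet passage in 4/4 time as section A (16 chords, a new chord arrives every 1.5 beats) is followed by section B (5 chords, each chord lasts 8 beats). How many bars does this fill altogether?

16 bars

A: 16 × 1.5 = 24 beats = 6 bars.
B: 5 × 8 = 40 beats = 10 bars.
Total: 6 + 10 = 16 bars.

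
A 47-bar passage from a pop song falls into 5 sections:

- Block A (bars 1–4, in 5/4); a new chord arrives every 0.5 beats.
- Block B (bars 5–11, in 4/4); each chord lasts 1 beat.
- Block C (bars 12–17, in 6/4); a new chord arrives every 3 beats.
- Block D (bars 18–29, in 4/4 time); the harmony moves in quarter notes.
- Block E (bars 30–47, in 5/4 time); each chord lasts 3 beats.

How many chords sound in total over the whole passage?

A: 4·5 = 20 beats, 20/0.5 = 40 chords.
B: 7·4 = 28 beats, 28/1 = 28 chords.
C: 6·6 = 36 beats, 36/3 = 12 chords.
D: 12·4 = 48 beats, 48/1 = 48 chords.
E: 18·5 = 90 beats, 90/3 = 30 chords.
Total: 40 + 28 + 12 + 48 + 30 = 158.

158 chords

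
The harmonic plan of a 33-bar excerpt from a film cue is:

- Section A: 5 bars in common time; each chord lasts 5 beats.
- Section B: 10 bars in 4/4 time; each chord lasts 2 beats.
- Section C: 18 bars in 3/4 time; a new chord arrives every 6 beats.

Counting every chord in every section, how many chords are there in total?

A: 5·4 = 20 beats, 20/5 = 4 chords.
B: 10·4 = 40 beats, 40/2 = 20 chords.
C: 18·3 = 54 beats, 54/6 = 9 chords.
Total: 4 + 20 + 9 = 33.

33 chords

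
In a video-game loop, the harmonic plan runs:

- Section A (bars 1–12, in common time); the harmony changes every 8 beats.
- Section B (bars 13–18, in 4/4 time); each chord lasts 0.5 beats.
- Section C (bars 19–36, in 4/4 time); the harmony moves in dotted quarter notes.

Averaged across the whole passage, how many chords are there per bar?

17/6 chords per bar

A: 12 bars of 4 beats is 48 beats; at 8 beats each that's 6 chords.
B: 6 bars of 4 beats is 24 beats; at 0.5 beats each that's 48 chords.
C: 18 bars of 4 beats is 72 beats; at 1.5 beats each that's 48 chords.
Overall: 102 chords over 36 bars → 102/36 = 17/6 chords per bar.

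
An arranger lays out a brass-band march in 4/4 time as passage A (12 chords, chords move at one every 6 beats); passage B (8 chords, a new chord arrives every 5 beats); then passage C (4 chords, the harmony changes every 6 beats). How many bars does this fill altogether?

A: 12 × 6 = 72 beats = 18 bars.
B: 8 × 5 = 40 beats = 10 bars.
C: 4 × 6 = 24 beats = 6 bars.
Total: 18 + 10 + 6 = 34 bars.

34 bars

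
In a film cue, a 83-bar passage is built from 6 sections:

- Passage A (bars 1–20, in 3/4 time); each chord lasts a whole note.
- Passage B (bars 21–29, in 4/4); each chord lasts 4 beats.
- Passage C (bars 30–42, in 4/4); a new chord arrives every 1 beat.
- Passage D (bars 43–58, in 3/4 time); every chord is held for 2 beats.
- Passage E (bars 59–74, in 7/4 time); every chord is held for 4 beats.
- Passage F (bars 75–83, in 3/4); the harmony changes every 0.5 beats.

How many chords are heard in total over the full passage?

A: 20·3 = 60 beats, 60/4 = 15 chords.
B: 9·4 = 36 beats, 36/4 = 9 chords.
C: 13·4 = 52 beats, 52/1 = 52 chords.
D: 16·3 = 48 beats, 48/2 = 24 chords.
E: 16·7 = 112 beats, 112/4 = 28 chords.
F: 9·3 = 27 beats, 27/0.5 = 54 chords.
Total: 15 + 9 + 52 + 24 + 28 + 54 = 182.

182 chords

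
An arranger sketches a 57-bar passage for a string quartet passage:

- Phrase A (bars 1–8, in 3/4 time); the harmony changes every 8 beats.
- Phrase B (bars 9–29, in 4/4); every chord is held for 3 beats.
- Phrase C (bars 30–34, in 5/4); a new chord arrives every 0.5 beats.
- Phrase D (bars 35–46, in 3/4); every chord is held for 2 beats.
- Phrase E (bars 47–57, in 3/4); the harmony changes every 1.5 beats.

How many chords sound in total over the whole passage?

121 chords

A: 8·3 = 24 beats, 24/8 = 3 chords.
B: 21·4 = 84 beats, 84/3 = 28 chords.
C: 5·5 = 25 beats, 25/0.5 = 50 chords.
D: 12·3 = 36 beats, 36/2 = 18 chords.
E: 11·3 = 33 beats, 33/1.5 = 22 chords.
Total: 3 + 28 + 50 + 18 + 22 = 121.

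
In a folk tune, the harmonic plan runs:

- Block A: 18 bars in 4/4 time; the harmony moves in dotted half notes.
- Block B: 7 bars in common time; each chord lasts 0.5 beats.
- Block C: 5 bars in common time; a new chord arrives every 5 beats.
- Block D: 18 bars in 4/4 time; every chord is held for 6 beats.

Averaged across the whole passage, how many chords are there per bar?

2 chords per bar

A: 18 × 4 = 72 beats ÷ 3 = 24 chords.
B: 7 × 4 = 28 beats ÷ 0.5 = 56 chords.
C: 5 × 4 = 20 beats ÷ 5 = 4 chords.
D: 18 × 4 = 72 beats ÷ 6 = 12 chords.
Overall: 96 chords over 48 bars → 96/48 = 2 chords per bar.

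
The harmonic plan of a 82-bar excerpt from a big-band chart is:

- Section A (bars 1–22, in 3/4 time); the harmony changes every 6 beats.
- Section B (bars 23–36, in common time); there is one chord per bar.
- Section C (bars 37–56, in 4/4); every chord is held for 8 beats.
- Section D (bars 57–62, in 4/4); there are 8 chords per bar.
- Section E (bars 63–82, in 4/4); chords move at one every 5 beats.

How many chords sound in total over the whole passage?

A: 22·3 = 66 beats, 66/6 = 11 chords.
B: 14·4 = 56 beats, 56/4 = 14 chords.
C: 20·4 = 80 beats, 80/8 = 10 chords.
D: 6·4 = 24 beats, 24/0.5 = 48 chords.
E: 20·4 = 80 beats, 80/5 = 16 chords.
Total: 11 + 14 + 10 + 48 + 16 = 99.

99 chords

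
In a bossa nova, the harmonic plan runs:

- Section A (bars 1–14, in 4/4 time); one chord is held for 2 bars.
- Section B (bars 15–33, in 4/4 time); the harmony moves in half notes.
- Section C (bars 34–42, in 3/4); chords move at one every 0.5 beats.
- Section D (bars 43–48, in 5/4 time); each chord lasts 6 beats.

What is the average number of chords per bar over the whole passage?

A: 14 bars of 4 beats is 56 beats; at 8 beats each that's 7 chords.
B: 19 bars of 4 beats is 76 beats; at 2 beats each that's 38 chords.
C: 9 bars of 3 beats is 27 beats; at 0.5 beats each that's 54 chords.
D: 6 bars of 5 beats is 30 beats; at 6 beats each that's 5 chords.
Overall: 104 chords over 48 bars → 104/48 = 13/6 chords per bar.

13/6 chords per bar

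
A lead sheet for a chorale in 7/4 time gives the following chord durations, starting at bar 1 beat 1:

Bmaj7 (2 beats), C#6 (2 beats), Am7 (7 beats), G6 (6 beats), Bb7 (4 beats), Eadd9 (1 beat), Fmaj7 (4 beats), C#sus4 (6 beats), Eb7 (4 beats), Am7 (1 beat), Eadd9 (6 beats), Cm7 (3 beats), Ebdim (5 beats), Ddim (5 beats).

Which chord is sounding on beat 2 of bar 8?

Beat 2 of bar 8 is beat (8−1)×7 + 2 = 51 overall.
Running totals: Bmaj7 ends at 2, C#6 ends at 4, Am7 ends at 11, G6 ends at 17, Bb7 ends at 21, Eadd9 ends at 22, Fmaj7 ends at 26, C#sus4 ends at 32, Eb7 ends at 36, Am7 ends at 37, Eadd9 ends at 43, Cm7 ends at 46, Ebdim ends at 51.
Beat 51 falls within Ebdim.

Ebdim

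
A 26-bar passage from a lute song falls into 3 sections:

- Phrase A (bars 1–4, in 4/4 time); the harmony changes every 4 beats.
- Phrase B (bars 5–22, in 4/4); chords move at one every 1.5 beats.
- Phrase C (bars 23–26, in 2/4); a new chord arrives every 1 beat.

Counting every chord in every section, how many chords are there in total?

A has 16 beats and chords last 4 each, so 4 chords.
B has 72 beats and chords last 1.5 each, so 48 chords.
C has 8 beats and chords last 1 each, so 8 chords.
Total: 4 + 48 + 8 = 60.

60 chords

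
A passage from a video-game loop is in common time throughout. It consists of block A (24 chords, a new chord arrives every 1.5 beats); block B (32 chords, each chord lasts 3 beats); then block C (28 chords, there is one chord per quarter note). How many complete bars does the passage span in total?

40 bars

A: 24 × 1.5 = 36 beats = 9 bars.
B: 32 × 3 = 96 beats = 24 bars.
C: 28 × 1 = 28 beats = 7 bars.
Total: 9 + 24 + 7 = 40 bars.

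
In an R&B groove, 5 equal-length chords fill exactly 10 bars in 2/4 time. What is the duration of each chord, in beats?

4 beats

10 bars × 2 beats/bar = 20 beats total.
20 beats ÷ 5 chords = 4 beats per chord.
(That is a whole note.)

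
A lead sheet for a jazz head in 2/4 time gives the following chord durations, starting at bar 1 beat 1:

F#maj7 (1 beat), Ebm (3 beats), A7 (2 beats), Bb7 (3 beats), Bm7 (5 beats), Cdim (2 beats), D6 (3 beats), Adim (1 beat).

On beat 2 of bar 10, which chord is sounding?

Adim

Beat 2 of bar 10 is beat (10−1)×2 + 2 = 20 overall.
Running totals: F#maj7 ends at 1, Ebm ends at 4, A7 ends at 6, Bb7 ends at 9, Bm7 ends at 14, Cdim ends at 16, D6 ends at 19, Adim ends at 20.
Beat 20 falls within Adim.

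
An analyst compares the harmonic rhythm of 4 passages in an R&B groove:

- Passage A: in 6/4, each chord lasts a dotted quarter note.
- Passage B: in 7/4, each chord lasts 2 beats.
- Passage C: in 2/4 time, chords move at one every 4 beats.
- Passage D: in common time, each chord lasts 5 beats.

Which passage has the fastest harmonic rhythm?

A: 6/1.5 = 4 chords/bar.
B: 7/2 = 3.5 chords/bar.
C: 2/4 = 0.5 chords/bar.
D: 4/5 = 0.8 chords/bar.
Fastest is A at 4 chords/bar.

Passage A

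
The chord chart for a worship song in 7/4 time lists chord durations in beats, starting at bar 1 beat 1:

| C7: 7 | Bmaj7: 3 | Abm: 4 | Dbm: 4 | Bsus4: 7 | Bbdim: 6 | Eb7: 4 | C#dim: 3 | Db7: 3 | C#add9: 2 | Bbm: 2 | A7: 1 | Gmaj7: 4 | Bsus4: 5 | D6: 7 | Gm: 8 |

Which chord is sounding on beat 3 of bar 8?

Beat 3 of bar 8 is beat (8−1)×7 + 3 = 52 overall.
Running totals: C7 ends at 7, Bmaj7 ends at 10, Abm ends at 14, Dbm ends at 18, Bsus4 ends at 25, Bbdim ends at 31, Eb7 ends at 35, C#dim ends at 38, Db7 ends at 41, C#add9 ends at 43, Bbm ends at 45, A7 ends at 46, Gmaj7 ends at 50, Bsus4 ends at 55.
Beat 52 falls within Bsus4.

Bsus4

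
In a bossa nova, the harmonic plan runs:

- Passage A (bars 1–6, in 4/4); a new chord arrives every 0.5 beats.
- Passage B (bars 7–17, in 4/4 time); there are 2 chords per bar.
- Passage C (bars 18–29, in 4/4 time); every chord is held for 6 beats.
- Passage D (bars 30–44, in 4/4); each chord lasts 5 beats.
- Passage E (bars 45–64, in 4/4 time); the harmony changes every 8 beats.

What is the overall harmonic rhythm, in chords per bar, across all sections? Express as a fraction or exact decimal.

A: 6 × 4 = 24 beats ÷ 0.5 = 48 chords.
B: 11 × 4 = 44 beats ÷ 2 = 22 chords.
C: 12 × 4 = 48 beats ÷ 6 = 8 chords.
D: 15 × 4 = 60 beats ÷ 5 = 12 chords.
E: 20 × 4 = 80 beats ÷ 8 = 10 chords.
Overall: 100 chords over 64 bars → 100/64 = 25/16 chords per bar.

25/16 chords per bar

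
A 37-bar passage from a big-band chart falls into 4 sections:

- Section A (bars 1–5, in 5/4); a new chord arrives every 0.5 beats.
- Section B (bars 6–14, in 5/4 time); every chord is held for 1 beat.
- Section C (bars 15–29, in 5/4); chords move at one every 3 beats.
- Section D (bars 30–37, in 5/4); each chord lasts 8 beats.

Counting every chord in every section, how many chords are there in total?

125 chords

A: 5 bars × 5 beats = 25 beats; 0.5 beats/chord → 50 chords.
B: 9 bars × 5 beats = 45 beats; 1 beat/chord → 45 chords.
C: 15 bars × 5 beats = 75 beats; 3 beats/chord → 25 chords.
D: 8 bars × 5 beats = 40 beats; 8 beats/chord → 5 chords.
Total: 50 + 45 + 25 + 5 = 125.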